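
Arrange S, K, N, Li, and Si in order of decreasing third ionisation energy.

The third ionization energy removes an electron from the +2 ion. For each element: S²⁺ still has 4 valence electrons; K²⁺ is already 1 electron into the core; N²⁺ still has 3 valence electrons; Li²⁺ is already 1 electron into the core; Si²⁺ still has 2 valence electrons.
Usually core removal costs more than valence removal, but here the competition is close: a tightly held n=2 valence electron can cost more to remove than an n=3 core electron, so the actual values have to decide it.
Valence configurations: S²⁺ [Ne]3s²3p², N²⁺ [He]2s²2p¹, Si²⁺ [Ne]3s².
Approximate IE_3 values (kJ/mol): S 3357, K 4420, N 4578, Li 11815, Si 3232.
Overall IE_3 order: Si < S < K < N < Li.

Li > N > K > S > Si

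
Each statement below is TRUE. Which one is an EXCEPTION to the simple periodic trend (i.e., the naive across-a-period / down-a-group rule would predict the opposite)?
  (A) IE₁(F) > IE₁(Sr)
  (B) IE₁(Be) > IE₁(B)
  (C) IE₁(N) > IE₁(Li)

The general trend: IE₁ increases across a period and decreases down a group.
(A) F (period 2, group 17) vs Sr (period 5, group 2): the stated order agrees with the simple trend.
(B) Be (period 2, group 2) vs B (period 2, group 13): the stated order contradicts the simple trend.
(C) N (period 2, group 15) vs Li (period 2, group 1): the stated order agrees with the simple trend.
The exception is (B): removing B's lone 2p electron is easier than breaking Be's filled 2s².

(B)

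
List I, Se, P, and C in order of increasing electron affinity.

P, C, Se, I

C is in period 2, group 14; P is in period 3, group 15; Se is in period 4, group 16; I is in period 5, group 17.
Electron affinity generally becomes more exothermic across a period toward the halogens and less exothermic down a group.
A diagonal step moves right (one effect) and down (the opposite effect) at once.
C > P: the two effects oppose for this pair; the down-group effect wins (122 vs 72 kJ/mol).
Se > C: the two effects oppose for this pair; the across-period effect wins (195 vs 122 kJ/mol).
I > Se: the two effects oppose for this pair; the across-period effect wins (295 vs 195 kJ/mol).
Tabulated electron affinity (kJ/mol): C 122, P 72, Se 195, I 295.
So from lowest to highest: P < C < Se < I.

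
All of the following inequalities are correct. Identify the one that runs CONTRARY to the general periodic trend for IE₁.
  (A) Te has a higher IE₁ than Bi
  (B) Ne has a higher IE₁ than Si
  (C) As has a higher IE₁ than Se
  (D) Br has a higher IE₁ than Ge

The general trend: IE₁ increases across a period and decreases down a group.
(A) Te (period 5, group 16) vs Bi (period 6, group 15): the stated order agrees with the simple trend.
(B) Ne (period 2, group 18) vs Si (period 3, group 14): the stated order agrees with the simple trend.
(C) As (period 4, group 15) vs Se (period 4, group 16): the stated order contradicts the simple trend.
(D) Br (period 4, group 17) vs Ge (period 4, group 14): the stated order agrees with the simple trend.
The exception is (C): Se (4p⁴) ionizes more easily than half-filled As (4p³).

(C)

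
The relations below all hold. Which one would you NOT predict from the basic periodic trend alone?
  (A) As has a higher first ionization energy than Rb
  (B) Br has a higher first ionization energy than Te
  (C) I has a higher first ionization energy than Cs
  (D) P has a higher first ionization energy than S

The general trend: first ionization energy increases across a period and decreases down a group.
(A) As (period 4, group 15) vs Rb (period 5, group 1): the stated order agrees with the simple trend.
(B) Br (period 4, group 17) vs Te (period 5, group 16): the stated order agrees with the simple trend.
(C) I (period 5, group 17) vs Cs (period 6, group 1): the stated order agrees with the simple trend.
(D) P (period 3, group 15) vs S (period 3, group 16): the stated order contradicts the simple trend.
The exception is (D): S (3p⁴) ionizes more easily than half-filled P (3p³) because the paired 3p electron in S is pushed out by e⁻–e⁻ repulsion.

(D)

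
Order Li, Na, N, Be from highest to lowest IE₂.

Li, Na, N, Be

The second ionization energy removes an electron from the +1 ion. For each element: Li⁺ is the bare [He] core; Na⁺ is the bare [Ne] core; N⁺ still has 4 valence electrons; Be⁺ still has 1 valence electron.
Pulling an electron out of a noble-gas core costs far more than removing a remaining valence electron, so Na and Li sit at the high end of IE_2.
Valence configurations: N⁺ [He]2s²2p², Be⁺ [He]2s¹.
The numbers (kJ/mol): Li 7298, Na 4562, N 2856, Be 1757.
So the second ionization energies run Be < N < Na < Li.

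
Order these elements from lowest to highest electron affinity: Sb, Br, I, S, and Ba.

Ba < Sb < S < I < Br

S is in period 3, group 16; Br is in period 4, group 17; Sb is in period 5, group 15; I is in period 5, group 17; Ba is in period 6, group 2.
EA tends to increase across a period and decrease down a group, though the pattern is less regular than for IE or radius.
Neither a single period nor a single group — weigh both effects.
Sb > Ba: relative to Ba, both the across-period and down-group shifts push Sb's electron affinity up.
S > Sb: both effects reinforce here, so S is clearly the higher of the two.
I > S: period and group pull opposite ways; the across-period shift dominates (295 vs 200 kJ/mol).
Br > I: they share group 17; the group trend gives Br the larger value.
Approximate values (kJ/mol): S 200, Br 325, Sb 103, I 295, Ba 14.
So from lowest to highest: Ba < Sb < S < I < Br.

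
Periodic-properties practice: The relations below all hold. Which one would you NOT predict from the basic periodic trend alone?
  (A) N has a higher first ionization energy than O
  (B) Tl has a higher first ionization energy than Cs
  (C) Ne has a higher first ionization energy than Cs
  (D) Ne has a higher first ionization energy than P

The general trend: first ionization energy increases across a period and decreases down a group.
(A) N (period 2, group 15) vs O (period 2, group 16): the stated order contradicts the simple trend.
(B) Tl (period 6, group 13) vs Cs (period 6, group 1): the stated order agrees with the simple trend.
(C) Ne (period 2, group 18) vs Cs (period 6, group 1): the stated order agrees with the simple trend.
(D) Ne (period 2, group 18) vs P (period 3, group 15): the stated order agrees with the simple trend.
The exception is (A): pairing an electron in O's 2p⁴ costs repulsion energy, so O ionizes more easily than half-filled N (2p³).

(A)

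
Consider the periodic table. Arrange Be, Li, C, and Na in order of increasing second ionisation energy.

Be < C < Na < Li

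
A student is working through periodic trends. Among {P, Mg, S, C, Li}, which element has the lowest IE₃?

P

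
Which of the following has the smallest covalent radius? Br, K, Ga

Br

K is in period 4, group 1; Ga is in period 4, group 13; Br is in period 4, group 17.
Atomic radius shrinks across a period as nuclear charge pulls the same shell inward, and grows down a group as new shells are added.
All lie in period 4, so atomic radius increases right to left.
The smallest covalent radius among these belongs to Br.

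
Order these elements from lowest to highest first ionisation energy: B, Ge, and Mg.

Mg < Ge < B

First ionization energy rises across a period (greater Z_eff holds electrons more tightly) and falls down a group (valence electrons are farther from the nucleus).
These span different periods and groups, so the two trends combine.
Ge > Mg: period and group pull opposite ways; the across-period shift dominates (762 vs 738 kJ/mol).
B > Ge: period and group pull opposite ways; the down-group shift dominates (801 vs 762 kJ/mol).
Approximate values (kJ/mol): B 801, Mg 738, Ge 762.
So from lowest to highest: Mg < Ge < B.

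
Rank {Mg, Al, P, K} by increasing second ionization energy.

Mg < Al < P < K

IE_2 is the cost of taking one more electron from the +1 cation: Mg⁺ still has 1 valence electron; Al⁺ still has 2 valence electrons; P⁺ still has 4 valence electrons; K⁺ is the bare [Ar] core.
Pulling an electron out of a noble-gas core costs far more than removing a remaining valence electron, so K sits at the high end of IE_2.
Valence configurations: Mg⁺ [Ne]3s¹, Al⁺ [Ne]3s², P⁺ [Ne]3s²3p².
Approximate IE_2 values (kJ/mol): Mg 1451, Al 1817, P 1907, K 3052.
So the second ionization energies run Mg < Al < P < K.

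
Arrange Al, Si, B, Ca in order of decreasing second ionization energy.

B > Al > Si > Ca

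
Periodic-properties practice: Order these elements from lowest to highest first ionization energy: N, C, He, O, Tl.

Tl < C < O < N < He

He is in period 1, group 18; C is in period 2, group 14; N is in period 2, group 15; O is in period 2, group 16; Tl is in period 6, group 13.
IE₁ increases left→right with effective nuclear charge and decreases top→bottom as the valence shell moves farther out.
These span different periods and groups, so the two trends combine.
C > Tl: both effects reinforce here, so C is clearly the higher of the two.
O > C: both are in period 2; the period trend gives O the larger value.
N > O: this pair runs against the simple trend — see the exception note.
He > N: both effects reinforce here, so He is clearly the higher of the two.
Note the exception: N has a higher first ionization energy than O, contrary to the simple trend — pairing an electron in O's 2p⁴ costs repulsion energy, so O ionizes more easily than half-filled N (2p³).
Approximate values (kJ/mol): He 2372, C 1086, N 1402, O 1314, Tl 589.
So from lowest to highest: Tl < C < O < N < He.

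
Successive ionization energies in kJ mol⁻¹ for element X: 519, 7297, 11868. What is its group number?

Group 1

Look for the largest jump between consecutive ionization energies: IE2/IE1 ≈ 14.1, far larger than any earlier ratio.
That jump marks the point where a core electron is being removed. So the atom has 1 valence electron.
A main-group element with 1 valence electron is in group 1.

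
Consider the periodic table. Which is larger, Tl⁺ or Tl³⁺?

Both ions have Z = 81 protons, but Tl³⁺ has lost more electrons, so its remaining electrons feel a larger effective nuclear charge per electron and are pulled in more tightly.
Higher positive charge → smaller ion, so Tl⁺ > Tl³⁺.

Tl⁺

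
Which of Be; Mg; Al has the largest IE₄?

After 3 electrons have been removed, what remains? Be³⁺ is already 1 electron into the core; Mg³⁺ is already 1 electron into the core; Al³⁺ is the bare [Ne] core.
All of these are removing an electron from a noble-gas core or deeper; the smaller core (lower principal quantum number) is held far more tightly, and within a period the higher nuclear charge binds the same core more tightly.
Approximate IE_4 values (kJ/mol): Be 21007, Mg 10543, Al 11577.
Overall IE_4 order: Mg < Al < Be.

Be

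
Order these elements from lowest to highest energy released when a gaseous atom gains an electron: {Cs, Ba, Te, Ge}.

Ba, Cs, Ge, Te

Ge is in period 4, group 14; Te is in period 5, group 16; Cs is in period 6, group 1; Ba is in period 6, group 2.
Adding an electron releases more energy for atoms nearer the top right (short of the noble gases).
Here both period and group differ, so the two effects have to be weighed against each other.
Cs > Ba: this pair runs against the simple trend — see the exception note.
Ge > Cs: both effects reinforce here, so Ge is clearly the higher of the two.
Te > Ge: period and group pull opposite ways; the across-period shift dominates (190 vs 119 kJ/mol).
Note the exception: Cs has a higher electron affinity than Ba, contrary to the simple trend — adding an electron to Ba (ns²) has to open a new, higher-energy np subshell, which is unfavourable.
Approximate values (kJ/mol): Ge 119, Te 190, Cs 46, Ba 14.
So from lowest to highest: Ba < Cs < Ge < Te.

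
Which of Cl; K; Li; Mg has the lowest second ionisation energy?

Mg

After 1 electron has been removed, what remains? Cl⁺ still has 6 valence electrons; K⁺ is the bare [Ar] core; Li⁺ is the bare [He] core; Mg⁺ still has 1 valence electron.
Pulling an electron out of a noble-gas core costs far more than removing a remaining valence electron, so K and Li sit at the high end of IE_2.
Valence configurations: Cl⁺ [Ne]3s²3p⁴, Mg⁺ [Ne]3s¹.
Approximate IE_2 values (kJ/mol): Cl 2298, K 3052, Li 7298, Mg 1451.
Hence IE_2: Mg < Cl < K < Li.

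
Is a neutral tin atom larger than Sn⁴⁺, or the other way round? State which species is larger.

Sn

Forming Sn⁴⁺ removes 4 electrons from Sn. Fewer electrons for the same nuclear charge means less shielding and a higher Z_eff on the remaining electrons.
A cation is smaller than its parent atom: Sn⁴⁺ < Sn.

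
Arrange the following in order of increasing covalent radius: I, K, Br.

Br < I < K

K is in period 4, group 1; Br is in period 4, group 17; I is in period 5, group 17.
Atomic radius shrinks across a period as nuclear charge pulls the same shell inward, and grows down a group as new shells are added.
Here both period and group differ, so the two effects have to be weighed against each other.
I > Br: they share group 17; the group trend gives I the larger value.
K > I: period and group pull opposite ways; the across-period shift dominates (196 vs 133 pm).
Tabulated atomic radius (pm): K 196, Br 114, I 133.
So from smallest to largest: Br < I < K.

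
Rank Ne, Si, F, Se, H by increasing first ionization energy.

Si < Se < H < F < Ne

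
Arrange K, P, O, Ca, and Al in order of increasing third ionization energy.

Al, P, K, Ca, O

Consider each +2 ion: K²⁺ is already 1 electron into the core; P²⁺ still has 3 valence electrons; O²⁺ still has 4 valence electrons; Ca²⁺ is the bare [Ar] core; Al²⁺ still has 1 valence electron.
Usually core removal costs more than valence removal, but here the competition is close: a tightly held n=2 valence electron can cost more to remove than an n=3 core electron, so the actual values have to decide it.
Valence configurations: P²⁺ [Ne]3s²3p¹, O²⁺ [He]2s²2p², Al²⁺ [Ne]3s¹.
The numbers (kJ/mol): K 4420, P 2914, O 5300, Ca 4912, Al 2745.
So the third ionization energies run Al < P < K < Ca < O.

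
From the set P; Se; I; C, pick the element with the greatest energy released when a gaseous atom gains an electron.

I

C is in period 2, group 14; P is in period 3, group 15; Se is in period 4, group 16; I is in period 5, group 17.
Electron affinity generally becomes more exothermic across a period toward the halogens and less exothermic down a group.
These sit on a diagonal, where the across-period and down-group effects partly cancel.
C > P: the two effects oppose for this pair; the down-group effect wins (122 vs 72 kJ/mol).
Se > C: the two effects oppose for this pair; the across-period effect wins (195 vs 122 kJ/mol).
I > Se: the two effects oppose for this pair; the across-period effect wins (295 vs 195 kJ/mol).
Approximate values (kJ/mol): C 122, P 72, Se 195, I 295.
The greatest energy released when a gaseous atom gains an electron among these belongs to I.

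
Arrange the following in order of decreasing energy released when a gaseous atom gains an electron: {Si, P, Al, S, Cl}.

Cl > S > Si > P > Al

Al is in period 3, group 13; Si is in period 3, group 14; P is in period 3, group 15; S is in period 3, group 16; Cl is in period 3, group 17.
Atoms with high Z_eff and room in the valence shell (especially the halogens) have the most exothermic electron affinities.
All lie in period 3; the across-period trend (electron affinity increases left to right) applies, with the exception below.
Note the exception: Si has a higher electron affinity than P, contrary to the simple trend — adding an electron to P's half-filled 3p³ is unfavourable, so Si (3p²) has the more exothermic EA.
Tabulated electron affinity (kJ/mol): Al 42, Si 134, P 72, S 200, Cl 349.
So from highest to lowest: Cl > S > Si > P > Al.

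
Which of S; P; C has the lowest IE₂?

The second ionization energy removes an electron from the +1 ion. For each element: S⁺ still has 5 valence electrons; P⁺ still has 4 valence electrons; C⁺ still has 3 valence electrons.
All are still removing valence electrons, so compare the +1 ions as you would atoms: IE_2 generally rises across a period (higher Z_eff) and falls down a group (larger shell), subject to the usual subshell exceptions.
Valence configurations: S⁺ [Ne]3s²3p³, P⁺ [Ne]3s²3p², C⁺ [He]2s²2p¹.
The numbers (kJ/mol): S 2252, P 1907, C 2353.
Overall IE_2 order: P < S < C.

P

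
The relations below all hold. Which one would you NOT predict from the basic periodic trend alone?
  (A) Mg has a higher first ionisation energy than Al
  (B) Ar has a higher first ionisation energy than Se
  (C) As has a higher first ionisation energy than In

(A)

The general trend: first ionisation energy increases across a period and decreases down a group.
(A) Mg (period 3, group 2) vs Al (period 3, group 13): the stated order contradicts the simple trend.
(B) Ar (period 3, group 18) vs Se (period 4, group 16): the stated order agrees with the simple trend.
(C) As (period 4, group 15) vs In (period 5, group 13): the stated order agrees with the simple trend.
The exception is (A): Al's single 3p electron is easier to remove than one from Mg's filled 3s².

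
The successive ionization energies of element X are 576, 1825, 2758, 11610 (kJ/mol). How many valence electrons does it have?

3

Look for the largest jump between consecutive ionization energies: IE4/IE3 ≈ 4.2, far larger than any earlier ratio.
That jump marks the point where a core electron is being removed. So the atom has 3 valence electrons.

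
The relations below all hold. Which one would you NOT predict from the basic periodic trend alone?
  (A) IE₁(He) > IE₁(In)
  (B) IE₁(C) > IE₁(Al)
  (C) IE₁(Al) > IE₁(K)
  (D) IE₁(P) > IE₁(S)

(D)

The general trend: IE₁ increases across a period and decreases down a group.
(A) He (period 1, group 18) vs In (period 5, group 13): the stated order agrees with the simple trend.
(B) C (period 2, group 14) vs Al (period 3, group 13): the stated order agrees with the simple trend.
(C) Al (period 3, group 13) vs K (period 4, group 1): the stated order agrees with the simple trend.
(D) P (period 3, group 15) vs S (period 3, group 16): the stated order contradicts the simple trend.
The exception is (D): S (3p⁴) ionizes more easily than half-filled P (3p³) because the paired 3p electron in S is pushed out by e⁻–e⁻ repulsion.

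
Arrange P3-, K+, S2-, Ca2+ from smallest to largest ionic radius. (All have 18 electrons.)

Ca2+, K+, S2-, P3-

All of these have 18 electrons, so size is governed by nuclear charge alone: the more protons, the stronger the pull on the same electron cloud, and the smaller the ion.
Nuclear charges: Ca2+ (Z=20), K+ (Z=19), S2- (Z=16), P3- (Z=15).
Smallest to largest: Ca2+ < K+ < S2- < P3-.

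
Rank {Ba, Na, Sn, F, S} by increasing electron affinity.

Ba, Na, Sn, S, F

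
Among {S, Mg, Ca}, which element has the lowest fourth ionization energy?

S

IE_4 is the cost of taking one more electron from the +3 cation: S³⁺ still has 3 valence electrons; Mg³⁺ is already 1 electron into the core; Ca³⁺ is already 1 electron into the core.
Breaking into a closed-shell core is much more expensive than removing a leftover valence electron — Ca and Mg have the largest IE_4 here.
Approximate IE_4 values (kJ/mol): S 4556, Mg 10543, Ca 6491.
Overall IE_4 order: S < Ca < Mg.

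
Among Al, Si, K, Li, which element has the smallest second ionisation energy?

IE_2 is the cost of taking one more electron from the +1 cation: Al⁺ still has 2 valence electrons; Si⁺ still has 3 valence electrons; K⁺ is the bare [Ar] core; Li⁺ is the bare [He] core.
Breaking into a closed-shell core is much more expensive than removing a leftover valence electron — K and Li have the largest IE_2 here.
Valence configurations: Al⁺ [Ne]3s², Si⁺ [Ne]3s²3p¹.
Si⁺ loses a lone 3p electron whereas Al⁺ must break into a filled 3s² pair, so IE_2(Al) > IE_2(Si) even though Si has the higher nuclear charge.
Approximate IE_2 values (kJ/mol): Al 1817, Si 1577, K 3052, Li 7298.
So the second ionization energies run Si < Al < K < Li.

Si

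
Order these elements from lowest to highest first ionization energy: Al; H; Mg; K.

K, Al, Mg, H

H is in period 1, group 1; Mg is in period 3, group 2; Al is in period 3, group 13; K is in period 4, group 1.
Across a period the outer electron is held more tightly (higher IE₁); down a group it sits in a higher shell, more shielded, and comes off more easily.
These span different periods and groups, so the two trends combine.
Al > K: both effects reinforce here, so Al is clearly the higher of the two.
Mg > Al: this pair runs against the simple trend — see the exception note.
H > Mg: the two effects oppose for this pair; the down-group effect wins (1312 vs 738 kJ/mol).
Note the exception: Mg has a higher first ionization energy than Al, contrary to the simple trend — Al's single 3p electron is easier to remove than one from Mg's filled 3s².
For reference (kJ/mol): H 1312, Mg 738, Al 578, K 419.
So from lowest to highest: K < Al < Mg < H.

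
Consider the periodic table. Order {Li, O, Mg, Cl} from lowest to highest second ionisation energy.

Mg, Cl, O, Li

Consider each +1 ion: Li⁺ is the bare [He] core; O⁺ still has 5 valence electrons; Mg⁺ still has 1 valence electron; Cl⁺ still has 6 valence electrons.
Core electrons are held far more tightly than valence electrons, so Li tops the IE_2 order.
Valence configurations: O⁺ [He]2s²2p³, Mg⁺ [Ne]3s¹, Cl⁺ [Ne]3s²3p⁴.
The numbers (kJ/mol): Li 7298, O 3388, Mg 1451, Cl 2298.
Putting it together, IE_2: Mg < Cl < O < Li.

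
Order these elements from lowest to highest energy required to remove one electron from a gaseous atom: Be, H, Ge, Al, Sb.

Al < Ge < Sb < Be < H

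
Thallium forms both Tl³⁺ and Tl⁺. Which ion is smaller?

Tl³⁺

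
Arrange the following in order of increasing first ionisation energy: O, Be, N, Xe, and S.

Be, S, Xe, O, N

Be is in period 2, group 2; N is in period 2, group 15; O is in period 2, group 16; S is in period 3, group 16; Xe is in period 5, group 18.
IE₁ increases left→right with effective nuclear charge and decreases top→bottom as the valence shell moves farther out.
Neither a single period nor a single group — weigh both effects.
S > Be: the two effects oppose for this pair; the across-period effect wins (1000 vs 900 kJ/mol).
Xe > S: period and group pull opposite ways; the across-period shift dominates (1170 vs 1000 kJ/mol).
O > Xe: the two effects oppose for this pair; the down-group effect wins (1314 vs 1170 kJ/mol).
N > O: this pair runs against the simple trend — see the exception note.
Note the exception: N has a higher first ionization energy than O, contrary to the simple trend — pairing an electron in O's 2p⁴ costs repulsion energy, so O ionizes more easily than half-filled N (2p³).
Approximate values (kJ/mol): Be 900, N 1402, O 1314, S 1000, Xe 1170.
So from lowest to highest: Be < S < Xe < O < N.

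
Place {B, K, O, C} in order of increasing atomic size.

O < C < B < K

B is in period 2, group 13; C is in period 2, group 14; O is in period 2, group 16; K is in period 4, group 1.
Radius decreases left→right (rising Z_eff, same n) and increases top→bottom (higher n).
These span different periods and groups, so the two trends combine.
C > O: C lies to the left of O in period 2, so the across-period effect alone puts C larger.
B > C: both are in period 2; the period trend gives B the larger value.
K > B: relative to B, both the across-period and down-group shifts push K's atomic radius up.
Tabulated atomic radius (pm): B 85, C 75, O 63, K 196.
So from smallest to largest: O < C < B < K.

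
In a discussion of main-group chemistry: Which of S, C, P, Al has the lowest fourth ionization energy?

After 3 electrons have been removed, what remains? S³⁺ still has 3 valence electrons; C³⁺ still has 1 valence electron; P³⁺ still has 2 valence electrons; Al³⁺ is the bare [Ne] core.
Breaking into a closed-shell core is much more expensive than removing a leftover valence electron — Al has the largest IE_4 here.
Valence configurations: S³⁺ [Ne]3s²3p¹, C³⁺ [He]2s¹, P³⁺ [Ne]3s².
S³⁺ loses a lone 3p electron whereas P³⁺ must break into a filled 3s² pair, so IE_4(P) > IE_4(S) even though S has the higher nuclear charge.
The numbers (kJ/mol): S 4556, C 6223, P 4964, Al 11577.
Overall IE_4 order: S < P < C < Al.

S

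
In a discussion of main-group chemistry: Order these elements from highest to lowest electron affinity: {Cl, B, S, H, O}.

Cl > S > O > H > B

H is in period 1, group 1; B is in period 2, group 13; O is in period 2, group 16; S is in period 3, group 16; Cl is in period 3, group 17.
Atoms with high Z_eff and room in the valence shell (especially the halogens) have the most exothermic electron affinities.
These span different periods and groups, so the two trends combine.
H > B: the two effects oppose for this pair; the down-group effect wins (73 vs 27 kJ/mol).
O > H: the two effects oppose for this pair; the across-period effect wins (141 vs 73 kJ/mol).
S > O: this pair runs against the simple trend — see the exception note.
Cl > S: both are in period 3; the period trend gives Cl the larger value.
Note the exception: S has a higher electron affinity than O, contrary to the simple trend — the compact 2p subshell of O repels the added electron more than S's larger 3p does.
Approximate values (kJ/mol): H 73, B 27, O 141, S 200, Cl 349.
So from highest to lowest: Cl > S > O > H > B.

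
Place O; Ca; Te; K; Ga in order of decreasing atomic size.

K > Ca > Te > Ga > O

O is in period 2, group 16; K is in period 4, group 1; Ca is in period 4, group 2; Ga is in period 4, group 13; Te is in period 5, group 16.
Across a period the added protons contract the valence shell; down a group each new principal shell makes the atom larger.
Here both period and group differ, so the two effects have to be weighed against each other.
Ga > O: both effects reinforce here, so Ga is clearly the larger of the two.
Te > Ga: period and group pull opposite ways; the down-group shift dominates (136 vs 124 pm).
Ca > Te: the two effects oppose for this pair; the across-period effect wins (171 vs 136 pm).
K > Ca: K lies to the left of Ca in period 4, so the across-period effect alone puts K larger.
For reference (pm): O 63, K 196, Ca 171, Ga 124, Te 136.
So from largest to smallest: K > Ca > Te > Ga > O.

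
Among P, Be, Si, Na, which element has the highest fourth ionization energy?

The fourth ionization energy removes an electron from the +3 ion. For each element: P³⁺ still has 2 valence electrons; Be³⁺ is already 1 electron into the core; Si³⁺ still has 1 valence electron; Na³⁺ is already 2 electrons into the core.
Breaking into a closed-shell core is much more expensive than removing a leftover valence electron — Na and Be have the largest IE_4 here.
Valence configurations: P³⁺ [Ne]3s², Si³⁺ [Ne]3s¹.
The numbers (kJ/mol): P 4964, Be 21007, Si 4356, Na 9543.
Putting it together, IE_4: Si < P < Na < Be.

Be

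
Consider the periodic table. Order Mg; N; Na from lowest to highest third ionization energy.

N, Na, Mg

The third ionization energy removes an electron from the +2 ion. For each element: Mg²⁺ is the bare [Ne] core; N²⁺ still has 3 valence electrons; Na²⁺ is already 1 electron into the core.
Breaking into a closed-shell core is much more expensive than removing a leftover valence electron — Na and Mg have the largest IE_3 here.
The numbers (kJ/mol): Mg 7733, N 4578, Na 6910.
So the third ionization energies run N < Na < Mg.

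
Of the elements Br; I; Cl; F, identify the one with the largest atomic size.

F is in period 2, group 17; Cl is in period 3, group 17; Br is in period 4, group 17; I is in period 5, group 17.
Across a period the added protons contract the valence shell; down a group each new principal shell makes the atom larger.
All are in group 17, so atomic radius increases down the group.
The largest atomic size among these belongs to I.

I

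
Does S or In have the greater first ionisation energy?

S

S is in period 3, group 16; In is in period 5, group 13.
First ionization energy rises across a period (greater Z_eff holds electrons more tightly) and falls down a group (valence electrons are farther from the nucleus).
Neither a single period nor a single group — weigh both effects.
S > In: relative to In, both the across-period and down-group shifts push S's first ionization energy up.
Tabulated first ionization energy (kJ/mol): S 1000, In 558.
So S has the greater first ionisation energy (S > In).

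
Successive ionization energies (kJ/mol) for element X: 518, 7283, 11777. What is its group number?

Group 1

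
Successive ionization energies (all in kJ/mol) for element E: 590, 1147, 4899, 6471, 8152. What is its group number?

Group 2

Look for the largest jump between consecutive ionization energies: IE3/IE2 ≈ 4.3, far larger than any earlier ratio.
That jump marks the point where a core electron is being removed. So the atom has 2 valence electrons.
A main-group element with 2 valence electrons is in group 2.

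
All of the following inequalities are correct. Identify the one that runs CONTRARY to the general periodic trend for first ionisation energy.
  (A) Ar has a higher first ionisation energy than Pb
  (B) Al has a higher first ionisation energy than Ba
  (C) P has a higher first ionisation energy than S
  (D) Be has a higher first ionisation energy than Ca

(C)

The general trend: first ionisation energy increases across a period and decreases down a group.
(A) Ar (period 3, group 18) vs Pb (period 6, group 14): the stated order agrees with the simple trend.
(B) Al (period 3, group 13) vs Ba (period 6, group 2): the stated order agrees with the simple trend.
(C) P (period 3, group 15) vs S (period 3, group 16): the stated order contradicts the simple trend.
(D) Be (period 2, group 2) vs Ca (period 4, group 2): the stated order agrees with the simple trend.
The exception is (C): S (3p⁴) ionizes more easily than half-filled P (3p³) because the paired 3p electron in S is pushed out by e⁻–e⁻ repulsion.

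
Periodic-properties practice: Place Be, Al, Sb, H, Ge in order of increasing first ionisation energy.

Al < Ge < Sb < Be < H

Removing the outermost electron gets harder across a period and easier down a group.
These sit on a diagonal, where the across-period and down-group effects partly cancel.
Ge > Al: period and group pull opposite ways; the across-period shift dominates (762 vs 578 kJ/mol).
Sb > Ge: period and group pull opposite ways; the across-period shift dominates (831 vs 762 kJ/mol).
Be > Sb: the two effects oppose for this pair; the down-group effect wins (900 vs 831 kJ/mol).
H > Be: the two effects oppose for this pair; the down-group effect wins (1312 vs 900 kJ/mol).
For reference (kJ/mol): H 1312, Be 900, Al 578, Ge 762, Sb 831.
So from lowest to highest: Al < Ge < Sb < Be < H.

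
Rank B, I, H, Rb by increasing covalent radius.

H is in period 1, group 1; B is in period 2, group 13; Rb is in period 5, group 1; I is in period 5, group 17.
Atomic radius shrinks across a period as nuclear charge pulls the same shell inward, and grows down a group as new shells are added.
Here both period and group differ, so the two effects have to be weighed against each other.
B > H: the two effects oppose for this pair; the down-group effect wins (85 vs 32 pm).
I > B: period and group pull opposite ways; the down-group shift dominates (133 vs 85 pm).
Rb > I: Rb lies to the left of I in period 5, so the across-period effect alone puts Rb larger.
Tabulated atomic radius (pm): H 32, B 85, Rb 210, I 133.
So from smallest to largest: H < B < I < Rb.

H < B < I < Rb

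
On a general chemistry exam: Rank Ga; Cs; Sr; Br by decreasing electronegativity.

Ga is in period 4, group 13; Br is in period 4, group 17; Sr is in period 5, group 2; Cs is in period 6, group 1.
Electronegativity increases across a period and decreases down a group, tracking effective nuclear charge and atomic size.
Neither a single period nor a single group — weigh both effects.
Sr > Cs: both effects reinforce here, so Sr is clearly the higher of the two.
Ga > Sr: relative to Sr, both the across-period and down-group shifts push Ga's electronegativity up.
Br > Ga: both are in period 4; the period trend gives Br the larger value.
Tabulated electronegativity (Pauling): Ga 1.81, Br 2.96, Sr 0.95, Cs 0.79.
So from highest to lowest: Br > Ga > Sr > Cs.

Br > Ga > Sr > Cs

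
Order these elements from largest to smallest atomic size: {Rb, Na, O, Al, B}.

Rb > Na > Al > B > O

Moving right in a period, electrons are added to the same shell under a stronger nuclear pull, so atoms get smaller; moving down, a new shell is opened and atoms get larger.
Neither a single period nor a single group — weigh both effects.
B > O: both are in period 2; the period trend gives B the larger value.
Al > B: they share group 13; the group trend gives Al the larger value.
Na > Al: both are in period 3; the period trend gives Na the larger value.
Rb > Na: they share group 1; the group trend gives Rb the larger value.
For reference (pm): B 85, O 63, Na 155, Al 126, Rb 210.
So from largest to smallest: Rb > Na > Al > B > O.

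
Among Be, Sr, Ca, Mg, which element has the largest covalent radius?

Sr

Be is in period 2, group 2; Mg is in period 3, group 2; Ca is in period 4, group 2; Sr is in period 5, group 2.
Moving right in a period, electrons are added to the same shell under a stronger nuclear pull, so atoms get smaller; moving down, a new shell is opened and atoms get larger.
All are in group 2, so atomic radius increases down the group.
The largest covalent radius among these belongs to Sr.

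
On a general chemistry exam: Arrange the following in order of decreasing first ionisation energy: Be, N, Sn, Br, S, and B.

Be is in period 2, group 2; B is in period 2, group 13; N is in period 2, group 15; S is in period 3, group 16; Br is in period 4, group 17; Sn is in period 5, group 14.
Removing the outermost electron gets harder across a period and easier down a group.
Neither a single period nor a single group — weigh both effects.
B > Sn: the two effects oppose for this pair; the down-group effect wins (801 vs 709 kJ/mol).
Be > B: this pair runs against the simple trend — see the exception note.
S > Be: the two effects oppose for this pair; the across-period effect wins (1000 vs 900 kJ/mol).
Br > S: period and group pull opposite ways; the across-period shift dominates (1140 vs 1000 kJ/mol).
N > Br: period and group pull opposite ways; the down-group shift dominates (1402 vs 1140 kJ/mol).
Note the exception: Be has a higher first ionization energy than B, contrary to the simple trend — removing B's lone 2p electron is easier than breaking Be's filled 2s².
For reference (kJ/mol): Be 900, B 801, N 1402, S 1000, Br 1140, Sn 709.
So from highest to lowest: N > Br > S > Be > B > Sn.

N, Br, S, Be, B, Sn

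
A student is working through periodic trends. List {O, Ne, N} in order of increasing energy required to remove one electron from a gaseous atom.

First ionization energy rises across a period (greater Z_eff holds electrons more tightly) and falls down a group (valence electrons are farther from the nucleus).
All lie in period 2; the across-period trend (first ionization energy increases left to right) applies, with the exception below.
Note the exception: N has a higher first ionization energy than O, contrary to the simple trend — pairing an electron in O's 2p⁴ costs repulsion energy, so O ionizes more easily than half-filled N (2p³).
Tabulated first ionization energy (kJ/mol): N 1402, O 1314, Ne 2081.
So from lowest to highest: O < N < Ne.

O, N, Ne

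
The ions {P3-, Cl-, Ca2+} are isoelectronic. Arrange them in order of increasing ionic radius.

Ca2+, Cl-, P3-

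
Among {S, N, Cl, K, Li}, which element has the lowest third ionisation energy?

After 2 electrons have been removed, what remains? S²⁺ still has 4 valence electrons; N²⁺ still has 3 valence electrons; Cl²⁺ still has 5 valence electrons; K²⁺ is already 1 electron into the core; Li²⁺ is already 1 electron into the core.
Usually core removal costs more than valence removal, but here the competition is close: a tightly held n=2 valence electron can cost more to remove than an n=3 core electron, so the actual values have to decide it.
Valence configurations: S²⁺ [Ne]3s²3p², N²⁺ [He]2s²2p¹, Cl²⁺ [Ne]3s²3p³.
Approximate IE_3 values (kJ/mol): S 3357, N 4578, Cl 3822, K 4420, Li 11815.
Overall IE_3 order: S < Cl < K < N < Li.

S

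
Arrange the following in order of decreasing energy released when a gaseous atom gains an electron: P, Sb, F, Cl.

Cl, F, Sb, P

Atoms with high Z_eff and room in the valence shell (especially the halogens) have the most exothermic electron affinities.
These span different periods and groups, so the two trends combine.
Sb > P: this pair runs against the simple trend — see the exception note.
F > Sb: relative to Sb, both the across-period and down-group shifts push F's electron affinity up.
Cl > F: this pair runs against the simple trend — see the exception note.
Note the exception: Sb has a higher electron affinity than P, contrary to the simple trend — both are half-filled np³, but the pairing/repulsion penalty for the added electron shrinks as the p orbitals become larger and more diffuse down the group, and for Sb that outweighs the weaker nuclear attraction.
Note the exception: Cl has a higher electron affinity than F, contrary to the simple trend — F's small 2p subshell makes the incoming electron feel strong e⁻–e⁻ repulsion, so Cl actually releases more energy on gaining an electron.
For reference (kJ/mol): F 328, P 72, Cl 349, Sb 103.
So from highest to lowest: Cl > F > Sb > P.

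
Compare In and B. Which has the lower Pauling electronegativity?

In

B is in period 2, group 13; In is in period 5, group 13.
Atoms toward the upper right of the periodic table pull bonding electrons most strongly.
All are in group 13, so electronegativity increases up the group.
So In has the lower Pauling electronegativity (In < B).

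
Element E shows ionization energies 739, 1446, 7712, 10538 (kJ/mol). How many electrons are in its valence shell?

Look for the largest jump between consecutive ionization energies: IE3/IE2 ≈ 5.3, far larger than any earlier ratio.
That jump marks the point where a core electron is being removed. So the atom has 2 valence electrons.

2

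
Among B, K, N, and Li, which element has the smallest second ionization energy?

The second ionization energy removes an electron from the +1 ion. For each element: B⁺ still has 2 valence electrons; K⁺ is the bare [Ar] core; N⁺ still has 4 valence electrons; Li⁺ is the bare [He] core.
Core electrons are held far more tightly than valence electrons, so K and Li top the IE_2 order.
Valence configurations: B⁺ [He]2s², N⁺ [He]2s²2p².
Tabulated IE_2 (kJ/mol): B 2427, K 3052, N 2856, Li 7298.
Hence IE_2: B < N < K < Li.

B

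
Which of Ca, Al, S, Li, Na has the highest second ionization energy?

The second ionization energy removes an electron from the +1 ion. For each element: Ca⁺ still has 1 valence electron; Al⁺ still has 2 valence electrons; S⁺ still has 5 valence electrons; Li⁺ is the bare [He] core; Na⁺ is the bare [Ne] core.
Breaking into a closed-shell core is much more expensive than removing a leftover valence electron — Na and Li have the largest IE_2 here.
Valence configurations: Ca⁺ [Ar]4s¹, Al⁺ [Ne]3s², S⁺ [Ne]3s²3p³.
Tabulated IE_2 (kJ/mol): Ca 1145, Al 1817, S 2252, Li 7298, Na 4562.
So the second ionization energies run Ca < Al < S < Na < Li.

Li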